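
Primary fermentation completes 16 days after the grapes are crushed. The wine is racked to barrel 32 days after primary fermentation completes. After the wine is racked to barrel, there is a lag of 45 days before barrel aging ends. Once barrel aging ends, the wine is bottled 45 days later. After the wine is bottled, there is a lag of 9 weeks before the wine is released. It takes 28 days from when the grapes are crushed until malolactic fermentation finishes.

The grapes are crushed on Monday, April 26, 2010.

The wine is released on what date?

Saturday, November 13, 2010

The grapes are crushed: Apr 26, 2010.
Primary fermentation completes: Apr 26, 2010 + 16 days = May 12, 2010.
The wine is racked to barrel: May 12, 2010 + 32 days = Jun 13, 2010.
Barrel aging ends: Jun 13, 2010 + 45 days = Jul 28, 2010.
The wine is bottled: Jul 28, 2010 + 45 days = Sep 11, 2010.
The wine is released: Sep 11, 2010 + 9 weeks = Nov 13, 2010.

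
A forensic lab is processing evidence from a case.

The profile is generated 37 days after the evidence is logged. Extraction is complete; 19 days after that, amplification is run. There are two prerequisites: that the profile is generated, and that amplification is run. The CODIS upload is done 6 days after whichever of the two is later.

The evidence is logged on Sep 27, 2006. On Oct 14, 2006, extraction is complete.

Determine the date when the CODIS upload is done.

The evidence is logged: Sep 27, 2006.
The profile is generated: Sep 27, 2006 + 37 days = Nov 3, 2006.
Extraction is complete: Oct 14, 2006.
Amplification is run: Oct 14, 2006 + 19 days = Nov 2, 2006.
Both prerequisites met — the profile is generated (Nov 3, 2006), amplification is run (Nov 2, 2006); the later is Nov 3, 2006.
The CODIS upload is done: Nov 3, 2006 + 6 days = Nov 9, 2006.

Nov 9, 2006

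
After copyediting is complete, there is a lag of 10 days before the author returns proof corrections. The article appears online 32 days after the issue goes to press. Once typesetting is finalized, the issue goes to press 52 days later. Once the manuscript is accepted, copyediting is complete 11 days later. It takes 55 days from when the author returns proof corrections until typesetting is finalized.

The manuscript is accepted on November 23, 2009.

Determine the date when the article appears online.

The manuscript is accepted: Nov 23, 2009.
Copyediting is complete: Nov 23, 2009 + 11 days = Dec 4, 2009.
The author returns proof corrections: Dec 4, 2009 + 10 days = Dec 14, 2009.
Typesetting is finalized: Dec 14, 2009 + 55 days = Feb 7, 2010.
The issue goes to press: Feb 7, 2010 + 52 days = Mar 31, 2010.
The article appears online: Mar 31, 2010 + 32 days = May 2, 2010.

May 2, 2010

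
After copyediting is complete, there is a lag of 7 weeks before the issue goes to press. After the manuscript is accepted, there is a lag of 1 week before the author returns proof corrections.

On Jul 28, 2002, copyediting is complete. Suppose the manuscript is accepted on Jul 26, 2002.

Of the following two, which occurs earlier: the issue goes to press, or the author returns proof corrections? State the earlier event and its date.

The author returns proof corrections — Aug 2, 2002

Copyediting is complete: Jul 28, 2002.
The issue goes to press: Jul 28, 2002 + 7 weeks = Sep 15, 2002.
The manuscript is accepted: Jul 26, 2002.
The author returns proof corrections: Jul 26, 2002 + 1 week = Aug 2, 2002.
Comparing: the issue goes to press on Sep 15, 2002 vs the author returns proof corrections on Aug 2, 2002. Earlier: the author returns proof corrections.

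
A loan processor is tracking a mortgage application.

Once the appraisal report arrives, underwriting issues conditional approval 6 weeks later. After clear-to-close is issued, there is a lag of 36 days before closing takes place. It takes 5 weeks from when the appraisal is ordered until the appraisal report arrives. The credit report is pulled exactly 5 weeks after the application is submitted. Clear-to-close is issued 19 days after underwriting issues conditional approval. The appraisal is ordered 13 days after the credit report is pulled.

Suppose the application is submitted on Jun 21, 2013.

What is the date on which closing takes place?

Dec 18, 2013

The application is submitted: Jun 21, 2013.
The credit report is pulled: Jun 21, 2013 + 5 weeks = Jul 26, 2013.
The appraisal is ordered: Jul 26, 2013 + 13 days = Aug 8, 2013.
The appraisal report arrives: Aug 8, 2013 + 5 weeks = Sep 12, 2013.
Underwriting issues conditional approval: Sep 12, 2013 + 6 weeks = Oct 24, 2013.
Clear-to-close is issued: Oct 24, 2013 + 19 days = Nov 12, 2013.
Closing takes place: Nov 12, 2013 + 36 days = Dec 18, 2013.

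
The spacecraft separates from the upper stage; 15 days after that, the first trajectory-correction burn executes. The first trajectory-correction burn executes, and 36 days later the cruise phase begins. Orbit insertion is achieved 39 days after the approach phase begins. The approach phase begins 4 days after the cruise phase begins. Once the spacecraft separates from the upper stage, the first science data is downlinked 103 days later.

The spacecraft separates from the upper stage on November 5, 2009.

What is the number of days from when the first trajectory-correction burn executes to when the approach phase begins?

Causal path: the first trajectory-correction burn executes → the cruise phase begins → the approach phase begins.
Total delay along the path: 36 + 4 = 40 days.

40 days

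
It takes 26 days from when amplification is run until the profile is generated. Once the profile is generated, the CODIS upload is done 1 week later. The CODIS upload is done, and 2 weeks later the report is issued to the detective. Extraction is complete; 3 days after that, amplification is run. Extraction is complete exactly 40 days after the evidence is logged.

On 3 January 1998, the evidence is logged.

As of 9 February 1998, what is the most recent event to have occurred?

The evidence is logged

The evidence is logged: Jan 3, 1998.
Extraction is complete: Jan 3, 1998 + 40 days = Feb 12, 1998.
Amplification is run: Feb 12, 1998 + 3 days = Feb 15, 1998.
The profile is generated: Feb 15, 1998 + 26 days = Mar 13, 1998.
The CODIS upload is done: Mar 13, 1998 + 1 week = Mar 20, 1998.
The report is issued to the detective: Mar 20, 1998 + 2 weeks = Apr 3, 1998.
Feb 9, 1998 falls between when the evidence is logged (Jan 3, 1998) and when extraction is complete (Feb 12, 1998).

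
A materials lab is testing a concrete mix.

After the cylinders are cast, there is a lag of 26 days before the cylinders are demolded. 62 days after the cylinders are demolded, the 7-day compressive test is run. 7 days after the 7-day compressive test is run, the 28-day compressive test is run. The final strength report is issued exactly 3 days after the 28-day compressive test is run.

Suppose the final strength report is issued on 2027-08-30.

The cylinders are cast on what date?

2027-05-24

The final strength report is issued: Aug 30, 2027.
The 28-day compressive test is run: Aug 30, 2027 − 3 days = Aug 27, 2027.
The 7-day compressive test is run: Aug 27, 2027 − 7 days = Aug 20, 2027.
The cylinders are demolded: Aug 20, 2027 − 62 days = Jun 19, 2027.
The cylinders are cast: Jun 19, 2027 − 26 days = May 24, 2027.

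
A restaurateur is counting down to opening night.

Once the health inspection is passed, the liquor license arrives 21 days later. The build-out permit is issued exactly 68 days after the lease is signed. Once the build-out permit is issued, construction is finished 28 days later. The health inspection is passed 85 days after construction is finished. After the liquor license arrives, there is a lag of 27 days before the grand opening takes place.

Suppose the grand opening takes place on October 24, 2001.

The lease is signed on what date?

March 9, 2001

The grand opening takes place: Oct 24, 2001.
The liquor license arrives: Oct 24, 2001 − 27 days = Sep 27, 2001.
The health inspection is passed: Sep 27, 2001 − 21 days = Sep 6, 2001.
Construction is finished: Sep 6, 2001 − 85 days = Jun 13, 2001.
The build-out permit is issued: Jun 13, 2001 − 28 days = May 16, 2001.
The lease is signed: May 16, 2001 − 68 days = Mar 9, 2001.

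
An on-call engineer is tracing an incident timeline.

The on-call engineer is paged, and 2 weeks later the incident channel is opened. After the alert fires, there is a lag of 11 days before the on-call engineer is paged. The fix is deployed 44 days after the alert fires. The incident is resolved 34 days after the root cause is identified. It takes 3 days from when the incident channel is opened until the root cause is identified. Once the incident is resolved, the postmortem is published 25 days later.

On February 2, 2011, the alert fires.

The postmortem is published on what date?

April 30, 2011

The alert fires: Feb 2, 2011.
The on-call engineer is paged: Feb 2, 2011 + 11 days = Feb 13, 2011.
The incident channel is opened: Feb 13, 2011 + 2 weeks = Feb 27, 2011.
The root cause is identified: Feb 27, 2011 + 3 days = Mar 2, 2011.
The incident is resolved: Mar 2, 2011 + 34 days = Apr 5, 2011.
The postmortem is published: Apr 5, 2011 + 25 days = Apr 30, 2011.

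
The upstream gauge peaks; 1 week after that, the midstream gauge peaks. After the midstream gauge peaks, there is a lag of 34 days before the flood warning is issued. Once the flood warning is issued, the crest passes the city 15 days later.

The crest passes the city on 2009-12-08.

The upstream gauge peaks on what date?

2009-10-13

The crest passes the city: Dec 8, 2009.
The flood warning is issued: Dec 8, 2009 − 15 days = Nov 23, 2009.
The midstream gauge peaks: Nov 23, 2009 − 34 days = Oct 20, 2009.
The upstream gauge peaks: Oct 20, 2009 − 1 week = Oct 13, 2009.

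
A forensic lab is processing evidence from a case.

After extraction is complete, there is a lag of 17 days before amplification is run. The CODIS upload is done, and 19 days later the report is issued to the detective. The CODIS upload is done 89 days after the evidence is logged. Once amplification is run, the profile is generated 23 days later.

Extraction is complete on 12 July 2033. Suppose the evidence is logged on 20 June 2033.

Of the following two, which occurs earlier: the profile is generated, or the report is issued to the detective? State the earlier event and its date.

The profile is generated — 21 August 2033

Extraction is complete: Jul 12, 2033.
Amplification is run: Jul 12, 2033 + 17 days = Jul 29, 2033.
The profile is generated: Jul 29, 2033 + 23 days = Aug 21, 2033.
The evidence is logged: Jun 20, 2033.
The CODIS upload is done: Jun 20, 2033 + 89 days = Sep 17, 2033.
The report is issued to the detective: Sep 17, 2033 + 19 days = Oct 6, 2033.
Comparing: the profile is generated on Aug 21, 2033 vs the report is issued to the detective on Oct 6, 2033. Earlier: the profile is generated.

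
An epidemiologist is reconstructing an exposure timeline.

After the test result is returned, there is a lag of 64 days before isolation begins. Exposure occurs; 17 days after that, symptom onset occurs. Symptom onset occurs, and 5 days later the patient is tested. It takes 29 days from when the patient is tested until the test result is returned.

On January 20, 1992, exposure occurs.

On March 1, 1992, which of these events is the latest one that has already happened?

The patient is tested

Exposure occurs: Jan 20, 1992.
Symptom onset occurs: Jan 20, 1992 + 17 days = Feb 6, 1992.
The patient is tested: Feb 6, 1992 + 5 days = Feb 11, 1992.
The test result is returned: Feb 11, 1992 + 29 days = Mar 11, 1992.
Isolation begins: Mar 11, 1992 + 64 days = May 14, 1992.
Mar 1, 1992 falls between when the patient is tested (Feb 11, 1992) and when the test result is returned (Mar 11, 1992).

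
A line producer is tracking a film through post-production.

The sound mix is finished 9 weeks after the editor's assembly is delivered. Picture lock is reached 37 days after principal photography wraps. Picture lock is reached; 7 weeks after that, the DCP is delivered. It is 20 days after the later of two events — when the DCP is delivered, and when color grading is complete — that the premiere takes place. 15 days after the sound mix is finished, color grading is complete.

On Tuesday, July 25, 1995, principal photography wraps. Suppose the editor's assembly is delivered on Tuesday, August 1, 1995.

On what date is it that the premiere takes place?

Principal photography wraps: Jul 25, 1995.
Picture lock is reached: Jul 25, 1995 + 37 days = Aug 31, 1995.
The DCP is delivered: Aug 31, 1995 + 7 weeks = Oct 19, 1995.
The editor's assembly is delivered: Aug 1, 1995.
The sound mix is finished: Aug 1, 1995 + 9 weeks = Oct 3, 1995.
Color grading is complete: Oct 3, 1995 + 15 days = Oct 18, 1995.
Both prerequisites met — the DCP is delivered (Oct 19, 1995), color grading is complete (Oct 18, 1995); the later is Oct 19, 1995.
The premiere takes place: Oct 19, 1995 + 20 days = Nov 8, 1995.

Wednesday, November 8, 1995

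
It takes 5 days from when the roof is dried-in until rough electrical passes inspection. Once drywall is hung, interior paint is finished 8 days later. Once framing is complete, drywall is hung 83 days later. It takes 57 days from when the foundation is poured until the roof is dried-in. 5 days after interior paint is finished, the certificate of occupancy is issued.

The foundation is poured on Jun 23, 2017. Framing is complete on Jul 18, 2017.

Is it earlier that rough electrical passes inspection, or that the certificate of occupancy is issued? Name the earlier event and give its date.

Rough electrical passes inspection — Aug 24, 2017

The foundation is poured: Jun 23, 2017.
The roof is dried-in: Jun 23, 2017 + 57 days = Aug 19, 2017.
Rough electrical passes inspection: Aug 19, 2017 + 5 days = Aug 24, 2017.
Framing is complete: Jul 18, 2017.
Drywall is hung: Jul 18, 2017 + 83 days = Oct 9, 2017.
Interior paint is finished: Oct 9, 2017 + 8 days = Oct 17, 2017.
The certificate of occupancy is issued: Oct 17, 2017 + 5 days = Oct 22, 2017.
Comparing: rough electrical passes inspection on Aug 24, 2017 vs the certificate of occupancy is issued on Oct 22, 2017. Earlier: rough electrical passes inspection.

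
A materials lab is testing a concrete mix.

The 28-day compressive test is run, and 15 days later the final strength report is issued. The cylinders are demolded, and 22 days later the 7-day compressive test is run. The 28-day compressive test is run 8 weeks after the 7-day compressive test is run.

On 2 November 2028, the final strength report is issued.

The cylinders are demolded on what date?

The final strength report is issued: Nov 2, 2028.
The 28-day compressive test is run: Nov 2, 2028 − 15 days = Oct 18, 2028.
The 7-day compressive test is run: Oct 18, 2028 − 8 weeks = Aug 23, 2028.
The cylinders are demolded: Aug 23, 2028 − 22 days = Aug 1, 2028.

1 August 2028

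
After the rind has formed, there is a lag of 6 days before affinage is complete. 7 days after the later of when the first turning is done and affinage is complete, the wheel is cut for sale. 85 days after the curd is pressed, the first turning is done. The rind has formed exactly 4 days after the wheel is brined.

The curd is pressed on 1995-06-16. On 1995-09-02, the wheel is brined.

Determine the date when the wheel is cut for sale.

The curd is pressed: Jun 16, 1995.
The first turning is done: Jun 16, 1995 + 85 days = Sep 9, 1995.
The wheel is brined: Sep 2, 1995.
The rind has formed: Sep 2, 1995 + 4 days = Sep 6, 1995.
Affinage is complete: Sep 6, 1995 + 6 days = Sep 12, 1995.
Both prerequisites met — the first turning is done (Sep 9, 1995), affinage is complete (Sep 12, 1995); the later is Sep 12, 1995.
The wheel is cut for sale: Sep 12, 1995 + 7 days = Sep 19, 1995.

1995-09-19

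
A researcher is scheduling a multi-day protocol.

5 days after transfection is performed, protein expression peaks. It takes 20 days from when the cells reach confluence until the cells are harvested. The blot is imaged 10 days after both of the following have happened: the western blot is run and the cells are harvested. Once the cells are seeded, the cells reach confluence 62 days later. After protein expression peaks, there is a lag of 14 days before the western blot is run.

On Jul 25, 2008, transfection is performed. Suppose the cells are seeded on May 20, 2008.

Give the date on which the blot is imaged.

Aug 23, 2008

Transfection is performed: Jul 25, 2008.
Protein expression peaks: Jul 25, 2008 + 5 days = Jul 30, 2008.
The western blot is run: Jul 30, 2008 + 14 days = Aug 13, 2008.
The cells are seeded: May 20, 2008.
The cells reach confluence: May 20, 2008 + 62 days = Jul 21, 2008.
The cells are harvested: Jul 21, 2008 + 20 days = Aug 10, 2008.
Both prerequisites met — the western blot is run (Aug 13, 2008), the cells are harvested (Aug 10, 2008); the later is Aug 13, 2008.
The blot is imaged: Aug 13, 2008 + 10 days = Aug 23, 2008.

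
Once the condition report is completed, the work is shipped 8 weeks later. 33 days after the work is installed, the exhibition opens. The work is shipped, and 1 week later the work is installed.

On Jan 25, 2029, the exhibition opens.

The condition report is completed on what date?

Oct 21, 2028

The exhibition opens: Jan 25, 2029.
The work is installed: Jan 25, 2029 − 33 days = Dec 23, 2028.
The work is shipped: Dec 23, 2028 − 1 week = Dec 16, 2028.
The condition report is completed: Dec 16, 2028 − 8 weeks = Oct 21, 2028.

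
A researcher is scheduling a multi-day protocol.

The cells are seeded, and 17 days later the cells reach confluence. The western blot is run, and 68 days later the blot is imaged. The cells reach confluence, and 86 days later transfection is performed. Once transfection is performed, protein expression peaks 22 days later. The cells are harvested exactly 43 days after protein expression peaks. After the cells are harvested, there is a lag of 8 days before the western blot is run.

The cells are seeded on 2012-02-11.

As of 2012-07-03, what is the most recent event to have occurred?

Protein expression peaks

The cells are seeded: Feb 11, 2012.
The cells reach confluence: Feb 11, 2012 + 17 days = Feb 28, 2012.
Transfection is performed: Feb 28, 2012 + 86 days = May 24, 2012.
Protein expression peaks: May 24, 2012 + 22 days = Jun 15, 2012.
The cells are harvested: Jun 15, 2012 + 43 days = Jul 28, 2012.
The western blot is run: Jul 28, 2012 + 8 days = Aug 5, 2012.
The blot is imaged: Aug 5, 2012 + 68 days = Oct 12, 2012.
Jul 3, 2012 falls between when protein expression peaks (Jun 15, 2012) and when the cells are harvested (Jul 28, 2012).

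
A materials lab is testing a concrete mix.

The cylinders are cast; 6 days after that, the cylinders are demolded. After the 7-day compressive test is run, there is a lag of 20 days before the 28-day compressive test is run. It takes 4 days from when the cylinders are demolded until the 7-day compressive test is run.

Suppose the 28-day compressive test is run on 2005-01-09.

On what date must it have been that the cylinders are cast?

The 28-day compressive test is run: Jan 9, 2005.
The 7-day compressive test is run: Jan 9, 2005 − 20 days = Dec 20, 2004.
The cylinders are demolded: Dec 20, 2004 − 4 days = Dec 16, 2004.
The cylinders are cast: Dec 16, 2004 − 6 days = Dec 10, 2004.

2004-12-10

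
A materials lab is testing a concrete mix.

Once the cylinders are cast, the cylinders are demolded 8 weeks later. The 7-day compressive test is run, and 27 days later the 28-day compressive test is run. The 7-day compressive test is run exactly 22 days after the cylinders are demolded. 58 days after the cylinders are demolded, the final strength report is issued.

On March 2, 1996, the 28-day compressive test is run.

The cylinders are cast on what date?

November 18, 1995

The 28-day compressive test is run: Mar 2, 1996.
The 7-day compressive test is run: Mar 2, 1996 − 27 days = Feb 4, 1996.
The cylinders are demolded: Feb 4, 1996 − 22 days = Jan 13, 1996.
The cylinders are cast: Jan 13, 1996 − 8 weeks = Nov 18, 1995.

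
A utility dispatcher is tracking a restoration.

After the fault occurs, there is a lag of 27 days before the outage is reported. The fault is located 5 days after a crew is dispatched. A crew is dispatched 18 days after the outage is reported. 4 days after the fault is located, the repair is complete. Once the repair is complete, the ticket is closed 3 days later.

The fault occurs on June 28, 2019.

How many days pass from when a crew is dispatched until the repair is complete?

9 days

Causal path: a crew is dispatched → the fault is located → the repair is complete.
Total delay along the path: 5 + 4 = 9 days.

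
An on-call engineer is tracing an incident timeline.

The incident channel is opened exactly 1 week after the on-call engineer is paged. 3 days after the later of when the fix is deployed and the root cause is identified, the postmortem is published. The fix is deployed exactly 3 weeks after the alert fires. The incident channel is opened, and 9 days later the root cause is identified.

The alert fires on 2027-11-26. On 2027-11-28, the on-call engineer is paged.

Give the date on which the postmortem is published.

2027-12-20

The alert fires: Nov 26, 2027.
The fix is deployed: Nov 26, 2027 + 3 weeks = Dec 17, 2027.
The on-call engineer is paged: Nov 28, 2027.
The incident channel is opened: Nov 28, 2027 + 1 week = Dec 5, 2027.
The root cause is identified: Dec 5, 2027 + 9 days = Dec 14, 2027.
Both prerequisites met — the fix is deployed (Dec 17, 2027), the root cause is identified (Dec 14, 2027); the later is Dec 17, 2027.
The postmortem is published: Dec 17, 2027 + 3 days = Dec 20, 2027.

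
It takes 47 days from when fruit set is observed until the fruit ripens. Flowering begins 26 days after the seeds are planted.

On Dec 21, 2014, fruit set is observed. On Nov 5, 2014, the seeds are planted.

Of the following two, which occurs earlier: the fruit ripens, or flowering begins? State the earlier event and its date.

Fruit set is observed: Dec 21, 2014.
The fruit ripens: Dec 21, 2014 + 47 days = Feb 6, 2015.
The seeds are planted: Nov 5, 2014.
Flowering begins: Nov 5, 2014 + 26 days = Dec 1, 2014.
Comparing: the fruit ripens on Feb 6, 2015 vs flowering begins on Dec 1, 2014. Earlier: flowering begins.

Flowering begins — Dec 1, 2014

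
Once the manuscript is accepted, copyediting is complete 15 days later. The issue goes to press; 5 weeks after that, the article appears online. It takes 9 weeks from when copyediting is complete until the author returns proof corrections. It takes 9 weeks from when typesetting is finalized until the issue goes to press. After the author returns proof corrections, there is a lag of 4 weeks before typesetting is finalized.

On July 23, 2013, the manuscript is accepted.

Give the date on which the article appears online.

The manuscript is accepted: Jul 23, 2013.
Copyediting is complete: Jul 23, 2013 + 15 days = Aug 7, 2013.
The author returns proof corrections: Aug 7, 2013 + 9 weeks = Oct 9, 2013.
Typesetting is finalized: Oct 9, 2013 + 4 weeks = Nov 6, 2013.
The issue goes to press: Nov 6, 2013 + 9 weeks = Jan 8, 2014.
The article appears online: Jan 8, 2014 + 5 weeks = Feb 12, 2014.

February 12, 2014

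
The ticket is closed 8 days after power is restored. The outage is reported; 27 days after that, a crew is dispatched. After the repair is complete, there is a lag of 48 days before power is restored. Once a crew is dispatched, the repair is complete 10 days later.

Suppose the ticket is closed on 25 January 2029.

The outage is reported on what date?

The ticket is closed: Jan 25, 2029.
Power is restored: Jan 25, 2029 − 8 days = Jan 17, 2029.
The repair is complete: Jan 17, 2029 − 48 days = Nov 30, 2028.
A crew is dispatched: Nov 30, 2028 − 10 days = Nov 20, 2028.
The outage is reported: Nov 20, 2028 − 27 days = Oct 24, 2028.

24 October 2028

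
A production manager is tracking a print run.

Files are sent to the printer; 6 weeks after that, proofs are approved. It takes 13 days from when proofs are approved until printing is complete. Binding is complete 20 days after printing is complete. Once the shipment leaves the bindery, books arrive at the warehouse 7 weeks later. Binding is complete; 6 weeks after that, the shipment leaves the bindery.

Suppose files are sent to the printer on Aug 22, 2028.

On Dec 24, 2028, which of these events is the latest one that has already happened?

The shipment leaves the bindery

Files are sent to the printer: Aug 22, 2028.
Proofs are approved: Aug 22, 2028 + 6 weeks = Oct 3, 2028.
Printing is complete: Oct 3, 2028 + 13 days = Oct 16, 2028.
Binding is complete: Oct 16, 2028 + 20 days = Nov 5, 2028.
The shipment leaves the bindery: Nov 5, 2028 + 6 weeks = Dec 17, 2028.
Books arrive at the warehouse: Dec 17, 2028 + 7 weeks = Feb 4, 2029.
Dec 24, 2028 falls between when the shipment leaves the bindery (Dec 17, 2028) and when books arrive at the warehouse (Feb 4, 2029).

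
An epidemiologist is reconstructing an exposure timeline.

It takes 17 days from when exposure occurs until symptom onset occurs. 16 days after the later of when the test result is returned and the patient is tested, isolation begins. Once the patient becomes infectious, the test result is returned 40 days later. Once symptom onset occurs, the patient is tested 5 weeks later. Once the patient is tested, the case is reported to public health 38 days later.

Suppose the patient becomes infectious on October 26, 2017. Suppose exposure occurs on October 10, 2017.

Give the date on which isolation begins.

The patient becomes infectious: Oct 26, 2017.
The test result is returned: Oct 26, 2017 + 40 days = Dec 5, 2017.
Exposure occurs: Oct 10, 2017.
Symptom onset occurs: Oct 10, 2017 + 17 days = Oct 27, 2017.
The patient is tested: Oct 27, 2017 + 5 weeks = Dec 1, 2017.
Both prerequisites met — the test result is returned (Dec 5, 2017), the patient is tested (Dec 1, 2017); the later is Dec 5, 2017.
Isolation begins: Dec 5, 2017 + 16 days = Dec 21, 2017.

December 21, 2017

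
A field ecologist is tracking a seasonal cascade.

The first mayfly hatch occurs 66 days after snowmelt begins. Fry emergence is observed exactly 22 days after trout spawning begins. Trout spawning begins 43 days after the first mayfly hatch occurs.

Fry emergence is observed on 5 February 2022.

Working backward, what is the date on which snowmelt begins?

27 September 2021

Fry emergence is observed: Feb 5, 2022.
Trout spawning begins: Feb 5, 2022 − 22 days = Jan 14, 2022.
The first mayfly hatch occurs: Jan 14, 2022 − 43 days = Dec 2, 2021.
Snowmelt begins: Dec 2, 2021 − 66 days = Sep 27, 2021.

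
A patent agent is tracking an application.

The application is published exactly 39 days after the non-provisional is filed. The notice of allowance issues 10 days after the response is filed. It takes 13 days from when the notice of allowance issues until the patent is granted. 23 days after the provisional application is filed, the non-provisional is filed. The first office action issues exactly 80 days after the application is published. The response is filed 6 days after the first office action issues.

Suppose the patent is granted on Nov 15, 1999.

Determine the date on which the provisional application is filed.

May 28, 1999

The patent is granted: Nov 15, 1999.
The notice of allowance issues: Nov 15, 1999 − 13 days = Nov 2, 1999.
The response is filed: Nov 2, 1999 − 10 days = Oct 23, 1999.
The first office action issues: Oct 23, 1999 − 6 days = Oct 17, 1999.
The application is published: Oct 17, 1999 − 80 days = Jul 29, 1999.
The non-provisional is filed: Jul 29, 1999 − 39 days = Jun 20, 1999.
The provisional application is filed: Jun 20, 1999 − 23 days = May 28, 1999.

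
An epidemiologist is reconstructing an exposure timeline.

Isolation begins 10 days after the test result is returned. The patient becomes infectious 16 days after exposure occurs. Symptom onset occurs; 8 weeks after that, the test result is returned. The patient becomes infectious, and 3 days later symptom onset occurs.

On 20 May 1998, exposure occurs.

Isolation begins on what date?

Exposure occurs: May 20, 1998.
The patient becomes infectious: May 20, 1998 + 16 days = Jun 5, 1998.
Symptom onset occurs: Jun 5, 1998 + 3 days = Jun 8, 1998.
The test result is returned: Jun 8, 1998 + 8 weeks = Aug 3, 1998.
Isolation begins: Aug 3, 1998 + 10 days = Aug 13, 1998.

13 August 1998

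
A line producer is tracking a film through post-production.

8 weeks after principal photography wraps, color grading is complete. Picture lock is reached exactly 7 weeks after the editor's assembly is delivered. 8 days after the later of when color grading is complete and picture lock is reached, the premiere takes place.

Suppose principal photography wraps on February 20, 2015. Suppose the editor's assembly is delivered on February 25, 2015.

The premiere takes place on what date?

April 25, 2015

Principal photography wraps: Feb 20, 2015.
Color grading is complete: Feb 20, 2015 + 8 weeks = Apr 17, 2015.
The editor's assembly is delivered: Feb 25, 2015.
Picture lock is reached: Feb 25, 2015 + 7 weeks = Apr 15, 2015.
Both prerequisites met — color grading is complete (Apr 17, 2015), picture lock is reached (Apr 15, 2015); the later is Apr 17, 2015.
The premiere takes place: Apr 17, 2015 + 8 days = Apr 25, 2015.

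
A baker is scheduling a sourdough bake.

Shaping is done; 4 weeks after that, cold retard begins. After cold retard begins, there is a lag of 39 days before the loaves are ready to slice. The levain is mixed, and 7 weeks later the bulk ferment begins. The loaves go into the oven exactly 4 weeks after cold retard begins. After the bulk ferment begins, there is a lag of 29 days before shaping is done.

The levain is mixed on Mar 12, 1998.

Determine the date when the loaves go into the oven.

Jul 24, 1998

The levain is mixed: Mar 12, 1998.
The bulk ferment begins: Mar 12, 1998 + 7 weeks = Apr 30, 1998.
Shaping is done: Apr 30, 1998 + 29 days = May 29, 1998.
Cold retard begins: May 29, 1998 + 4 weeks = Jun 26, 1998.
The loaves go into the oven: Jun 26, 1998 + 4 weeks = Jul 24, 1998.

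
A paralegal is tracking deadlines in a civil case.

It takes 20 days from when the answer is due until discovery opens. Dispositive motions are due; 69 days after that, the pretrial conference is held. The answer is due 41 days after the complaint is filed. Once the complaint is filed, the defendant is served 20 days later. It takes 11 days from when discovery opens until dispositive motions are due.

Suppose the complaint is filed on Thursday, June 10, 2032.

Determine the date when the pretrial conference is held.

The complaint is filed: Jun 10, 2032.
The answer is due: Jun 10, 2032 + 41 days = Jul 21, 2032.
Discovery opens: Jul 21, 2032 + 20 days = Aug 10, 2032.
Dispositive motions are due: Aug 10, 2032 + 11 days = Aug 21, 2032.
The pretrial conference is held: Aug 21, 2032 + 69 days = Oct 29, 2032.

Friday, October 29, 2032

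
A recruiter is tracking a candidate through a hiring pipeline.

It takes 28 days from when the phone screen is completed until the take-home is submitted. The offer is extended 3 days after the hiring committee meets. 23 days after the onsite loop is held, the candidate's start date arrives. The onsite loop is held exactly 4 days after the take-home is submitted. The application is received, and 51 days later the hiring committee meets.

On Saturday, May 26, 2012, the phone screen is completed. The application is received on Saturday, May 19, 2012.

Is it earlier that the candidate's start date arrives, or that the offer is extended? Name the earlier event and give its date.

The offer is extended — Thursday, July 12, 2012

The phone screen is completed: May 26, 2012.
The take-home is submitted: May 26, 2012 + 28 days = Jun 23, 2012.
The onsite loop is held: Jun 23, 2012 + 4 days = Jun 27, 2012.
The candidate's start date arrives: Jun 27, 2012 + 23 days = Jul 20, 2012.
The application is received: May 19, 2012.
The hiring committee meets: May 19, 2012 + 51 days = Jul 9, 2012.
The offer is extended: Jul 9, 2012 + 3 days = Jul 12, 2012.
Comparing: the candidate's start date arrives on Jul 20, 2012 vs the offer is extended on Jul 12, 2012. Earlier: the offer is extended.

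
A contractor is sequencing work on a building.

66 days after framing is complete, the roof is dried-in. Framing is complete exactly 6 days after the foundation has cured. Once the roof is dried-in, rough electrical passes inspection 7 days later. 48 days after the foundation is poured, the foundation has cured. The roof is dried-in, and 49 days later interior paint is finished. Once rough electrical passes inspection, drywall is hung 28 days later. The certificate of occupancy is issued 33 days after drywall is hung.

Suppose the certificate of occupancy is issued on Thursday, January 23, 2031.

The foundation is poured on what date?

The certificate of occupancy is issued: Jan 23, 2031.
Drywall is hung: Jan 23, 2031 − 33 days = Dec 21, 2030.
Rough electrical passes inspection: Dec 21, 2030 − 28 days = Nov 23, 2030.
The roof is dried-in: Nov 23, 2030 − 7 days = Nov 16, 2030.
Framing is complete: Nov 16, 2030 − 66 days = Sep 11, 2030.
The foundation has cured: Sep 11, 2030 − 6 days = Sep 5, 2030.
The foundation is poured: Sep 5, 2030 − 48 days = Jul 19, 2030.

Friday, July 19, 2030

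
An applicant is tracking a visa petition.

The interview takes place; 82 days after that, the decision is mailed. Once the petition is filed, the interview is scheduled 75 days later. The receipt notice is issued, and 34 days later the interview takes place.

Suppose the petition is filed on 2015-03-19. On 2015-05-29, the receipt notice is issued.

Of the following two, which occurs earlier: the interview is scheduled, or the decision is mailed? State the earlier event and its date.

The interview is scheduled — 2015-06-02

The petition is filed: Mar 19, 2015.
The interview is scheduled: Mar 19, 2015 + 75 days = Jun 2, 2015.
The receipt notice is issued: May 29, 2015.
The interview takes place: May 29, 2015 + 34 days = Jul 2, 2015.
The decision is mailed: Jul 2, 2015 + 82 days = Sep 22, 2015.
Comparing: the interview is scheduled on Jun 2, 2015 vs the decision is mailed on Sep 22, 2015. Earlier: the interview is scheduled.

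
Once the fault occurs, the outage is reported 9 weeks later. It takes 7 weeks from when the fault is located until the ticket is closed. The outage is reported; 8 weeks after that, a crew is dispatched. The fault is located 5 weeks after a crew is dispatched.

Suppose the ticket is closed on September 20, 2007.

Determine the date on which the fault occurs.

The ticket is closed: Sep 20, 2007.
The fault is located: Sep 20, 2007 − 7 weeks = Aug 2, 2007.
A crew is dispatched: Aug 2, 2007 − 5 weeks = Jun 28, 2007.
The outage is reported: Jun 28, 2007 − 8 weeks = May 3, 2007.
The fault occurs: May 3, 2007 − 9 weeks = Mar 1, 2007.

March 1, 2007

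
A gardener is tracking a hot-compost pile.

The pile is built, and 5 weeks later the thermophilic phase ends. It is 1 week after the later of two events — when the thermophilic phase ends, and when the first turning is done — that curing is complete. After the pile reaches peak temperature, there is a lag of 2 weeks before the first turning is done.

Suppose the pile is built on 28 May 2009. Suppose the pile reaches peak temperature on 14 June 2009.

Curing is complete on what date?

9 July 2009

The pile is built: May 28, 2009.
The thermophilic phase ends: May 28, 2009 + 5 weeks = Jul 2, 2009.
The pile reaches peak temperature: Jun 14, 2009.
The first turning is done: Jun 14, 2009 + 2 weeks = Jun 28, 2009.
Both prerequisites met — the thermophilic phase ends (Jul 2, 2009), the first turning is done (Jun 28, 2009); the later is Jul 2, 2009.
Curing is complete: Jul 2, 2009 + 1 week = Jul 9, 2009.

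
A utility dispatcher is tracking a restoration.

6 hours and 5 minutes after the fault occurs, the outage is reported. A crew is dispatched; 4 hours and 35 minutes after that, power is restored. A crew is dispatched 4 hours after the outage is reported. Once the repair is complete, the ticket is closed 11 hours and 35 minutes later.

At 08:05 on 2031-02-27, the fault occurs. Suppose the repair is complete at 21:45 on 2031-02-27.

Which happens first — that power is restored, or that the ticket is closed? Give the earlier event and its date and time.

Power is restored — 22:45 on 2031-02-27

The fault occurs: 08:05 Feb 27, 2031.
The outage is reported: 08:05 Feb 27, 2031 + 6h05m = 14:10 Feb 27, 2031.
A crew is dispatched: 14:10 Feb 27, 2031 + 4h = 18:10 Feb 27, 2031.
Power is restored: 18:10 Feb 27, 2031 + 4h35m = 22:45 Feb 27, 2031.
The repair is complete: 21:45 Feb 27, 2031.
The ticket is closed: 21:45 Feb 27, 2031 + 11h35m = 09:20 Feb 28, 2031.
Comparing: power is restored at 22:45 Feb 27, 2031 vs the ticket is closed at 09:20 Feb 28, 2031. Earlier: power is restored.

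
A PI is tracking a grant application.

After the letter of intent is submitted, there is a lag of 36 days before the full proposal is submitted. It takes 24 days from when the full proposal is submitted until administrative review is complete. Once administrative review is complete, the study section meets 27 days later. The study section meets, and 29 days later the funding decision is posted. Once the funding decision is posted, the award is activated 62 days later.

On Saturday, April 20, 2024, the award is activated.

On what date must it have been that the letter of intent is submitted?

Wednesday, October 25, 2023

The award is activated: Apr 20, 2024.
The funding decision is posted: Apr 20, 2024 − 62 days = Feb 18, 2024.
The study section meets: Feb 18, 2024 − 29 days = Jan 20, 2024.
Administrative review is complete: Jan 20, 2024 − 27 days = Dec 24, 2023.
The full proposal is submitted: Dec 24, 2023 − 24 days = Nov 30, 2023.
The letter of intent is submitted: Nov 30, 2023 − 36 days = Oct 25, 2023.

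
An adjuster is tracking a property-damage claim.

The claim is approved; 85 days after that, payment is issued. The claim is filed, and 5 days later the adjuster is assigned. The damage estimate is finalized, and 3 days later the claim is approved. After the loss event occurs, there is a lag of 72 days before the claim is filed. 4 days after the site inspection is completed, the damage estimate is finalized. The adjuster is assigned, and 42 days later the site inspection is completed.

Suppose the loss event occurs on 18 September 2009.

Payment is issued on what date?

17 April 2010

The loss event occurs: Sep 18, 2009.
The claim is filed: Sep 18, 2009 + 72 days = Nov 29, 2009.
The adjuster is assigned: Nov 29, 2009 + 5 days = Dec 4, 2009.
The site inspection is completed: Dec 4, 2009 + 42 days = Jan 15, 2010.
The damage estimate is finalized: Jan 15, 2010 + 4 days = Jan 19, 2010.
The claim is approved: Jan 19, 2010 + 3 days = Jan 22, 2010.
Payment is issued: Jan 22, 2010 + 85 days = Apr 17, 2010.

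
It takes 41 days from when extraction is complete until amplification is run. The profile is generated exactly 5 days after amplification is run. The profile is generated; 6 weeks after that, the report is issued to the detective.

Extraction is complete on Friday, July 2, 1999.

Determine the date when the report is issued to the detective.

Tuesday, September 28, 1999

Extraction is complete: Jul 2, 1999.
Amplification is run: Jul 2, 1999 + 41 days = Aug 12, 1999.
The profile is generated: Aug 12, 1999 + 5 days = Aug 17, 1999.
The report is issued to the detective: Aug 17, 1999 + 6 weeks = Sep 28, 1999.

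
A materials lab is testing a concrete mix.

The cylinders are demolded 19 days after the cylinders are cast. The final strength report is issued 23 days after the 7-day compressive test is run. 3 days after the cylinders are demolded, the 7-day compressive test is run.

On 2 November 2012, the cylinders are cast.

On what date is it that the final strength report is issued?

The cylinders are cast: Nov 2, 2012.
The cylinders are demolded: Nov 2, 2012 + 19 days = Nov 21, 2012.
The 7-day compressive test is run: Nov 21, 2012 + 3 days = Nov 24, 2012.
The final strength report is issued: Nov 24, 2012 + 23 days = Dec 17, 2012.

17 December 2012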